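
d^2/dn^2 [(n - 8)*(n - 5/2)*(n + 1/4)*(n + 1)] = 12*n^2 - 111*n/2 + 57/4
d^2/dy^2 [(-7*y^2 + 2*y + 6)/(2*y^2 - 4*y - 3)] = 6*(-16*y^3 - 18*y^2 - 36*y + 15)/(8*y^6 - 48*y^5 + 60*y^4 + 80*y^3 - 90*y^2 - 108*y - 27)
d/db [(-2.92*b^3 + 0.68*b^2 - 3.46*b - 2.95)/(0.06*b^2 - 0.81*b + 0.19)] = (-0.1752*b^4 + 4.7304*b^3 - 2.0076*b^2 + 0.6124*b - 3.0469)/(0.0036*b^4 - 0.0972*b^3 + 0.6789*b^2 - 0.3078*b + 0.0361)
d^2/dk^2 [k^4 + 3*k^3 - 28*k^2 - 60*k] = 12*k^2 + 18*k - 56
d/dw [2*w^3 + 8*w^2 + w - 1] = 6*w^2 + 16*w + 1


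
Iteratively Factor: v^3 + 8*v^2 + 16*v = (v)*(v^2 + 8*v + 16) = v*(v + 4)*(v + 4)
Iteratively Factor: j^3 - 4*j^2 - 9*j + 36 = (j - 3)*(j^2 - j - 12) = (j - 4)*(j - 3)*(j + 3)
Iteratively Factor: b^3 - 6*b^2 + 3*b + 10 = (b - 5)*(b^2 - b - 2) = (b - 5)*(b - 2)*(b + 1)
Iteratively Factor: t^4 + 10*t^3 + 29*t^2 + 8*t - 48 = (t - 1)*(t^3 + 11*t^2 + 40*t + 48) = (t - 1)*(t + 4)*(t^2 + 7*t + 12) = (t - 1)*(t + 4)^2*(t + 3)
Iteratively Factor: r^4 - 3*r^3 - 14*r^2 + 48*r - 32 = (r - 4)*(r^3 + r^2 - 10*r + 8) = (r - 4)*(r + 4)*(r^2 - 3*r + 2) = (r - 4)*(r - 1)*(r + 4)*(r - 2)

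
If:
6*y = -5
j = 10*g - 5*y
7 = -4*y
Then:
No Solution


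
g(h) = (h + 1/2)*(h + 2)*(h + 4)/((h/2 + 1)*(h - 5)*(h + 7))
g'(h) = -(h + 1/2)*(h + 2)*(h + 4)/((h/2 + 1)*(h - 5)*(h + 7)^2) + (h + 1/2)*(h + 2)/((h/2 + 1)*(h - 5)*(h + 7)) + (h + 1/2)*(h + 4)/((h/2 + 1)*(h - 5)*(h + 7)) + (h + 2)*(h + 4)/((h/2 + 1)*(h - 5)*(h + 7)) - (h + 1/2)*(h + 2)*(h + 4)/((h/2 + 1)*(h - 5)^2*(h + 7)) - (h + 1/2)*(h + 2)*(h + 4)/(2*(h/2 + 1)^2*(h - 5)*(h + 7)) = (-5*h^2 - 148*h - 323)/(h^4 + 4*h^3 - 66*h^2 - 140*h + 1225)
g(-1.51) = 0.14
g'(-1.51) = -0.09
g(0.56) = -0.29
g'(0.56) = -0.36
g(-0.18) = -0.07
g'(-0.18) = -0.24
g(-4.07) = -0.02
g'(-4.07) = 0.28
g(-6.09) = -2.32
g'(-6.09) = 3.86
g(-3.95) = 0.01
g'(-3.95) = 0.25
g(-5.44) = -0.87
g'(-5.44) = 1.26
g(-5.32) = -0.73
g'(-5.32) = 1.07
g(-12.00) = 2.16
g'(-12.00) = 0.10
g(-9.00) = 3.04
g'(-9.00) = 0.77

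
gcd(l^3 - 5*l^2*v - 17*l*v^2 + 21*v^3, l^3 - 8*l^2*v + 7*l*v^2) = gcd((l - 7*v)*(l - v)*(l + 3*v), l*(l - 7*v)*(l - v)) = l^2 - 8*l*v + 7*v^2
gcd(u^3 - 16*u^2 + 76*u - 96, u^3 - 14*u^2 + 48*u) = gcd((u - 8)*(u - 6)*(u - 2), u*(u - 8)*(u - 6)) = u^2 - 14*u + 48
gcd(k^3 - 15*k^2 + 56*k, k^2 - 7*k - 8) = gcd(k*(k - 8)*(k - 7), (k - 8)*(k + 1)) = k - 8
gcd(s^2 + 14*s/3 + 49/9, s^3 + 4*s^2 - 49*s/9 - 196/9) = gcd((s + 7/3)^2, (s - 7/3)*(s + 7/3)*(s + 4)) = s + 7/3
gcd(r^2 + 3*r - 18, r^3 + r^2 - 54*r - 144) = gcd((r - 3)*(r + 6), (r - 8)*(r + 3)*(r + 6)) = r + 6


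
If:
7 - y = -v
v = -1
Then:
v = -1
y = 6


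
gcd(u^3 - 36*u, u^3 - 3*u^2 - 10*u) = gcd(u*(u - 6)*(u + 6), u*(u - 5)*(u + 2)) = u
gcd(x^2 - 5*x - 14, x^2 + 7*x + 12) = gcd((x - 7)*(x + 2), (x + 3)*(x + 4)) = 1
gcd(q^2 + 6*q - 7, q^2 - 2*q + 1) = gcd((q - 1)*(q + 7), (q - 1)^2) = q - 1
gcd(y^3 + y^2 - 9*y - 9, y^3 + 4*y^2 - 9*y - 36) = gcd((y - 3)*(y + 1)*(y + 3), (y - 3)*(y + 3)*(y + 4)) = y^2 - 9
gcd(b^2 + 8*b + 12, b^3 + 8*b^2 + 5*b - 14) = b + 2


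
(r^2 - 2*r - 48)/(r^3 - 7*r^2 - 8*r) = (r + 6)/(r*(r + 1))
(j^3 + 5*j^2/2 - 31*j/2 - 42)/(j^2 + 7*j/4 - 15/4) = 2*(2*j^2 - j - 28)/(4*j - 5)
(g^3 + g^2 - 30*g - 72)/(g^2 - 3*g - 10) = (-g^3 - g^2 + 30*g + 72)/(-g^2 + 3*g + 10)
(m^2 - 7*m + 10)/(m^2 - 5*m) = (m - 2)/m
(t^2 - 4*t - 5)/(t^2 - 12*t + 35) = (t + 1)/(t - 7)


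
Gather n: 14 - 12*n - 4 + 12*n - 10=0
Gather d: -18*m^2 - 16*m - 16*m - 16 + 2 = -18*m^2 - 32*m - 14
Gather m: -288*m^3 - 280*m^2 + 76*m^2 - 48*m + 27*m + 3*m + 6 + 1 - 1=-288*m^3 - 204*m^2 - 18*m + 6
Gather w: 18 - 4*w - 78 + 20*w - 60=16*w - 120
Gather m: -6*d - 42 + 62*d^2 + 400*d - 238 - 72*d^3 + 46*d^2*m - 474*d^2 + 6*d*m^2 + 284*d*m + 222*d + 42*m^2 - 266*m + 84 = -72*d^3 - 412*d^2 + 616*d + m^2*(6*d + 42) + m*(46*d^2 + 284*d - 266) - 196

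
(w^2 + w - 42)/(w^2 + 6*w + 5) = (w^2 + w - 42)/(w^2 + 6*w + 5)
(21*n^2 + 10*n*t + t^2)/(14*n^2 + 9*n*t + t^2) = (3*n + t)/(2*n + t)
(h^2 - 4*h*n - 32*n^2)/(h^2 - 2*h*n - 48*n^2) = (h + 4*n)/(h + 6*n)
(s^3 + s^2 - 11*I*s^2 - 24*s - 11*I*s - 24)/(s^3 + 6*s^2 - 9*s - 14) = (s^2 - 11*I*s - 24)/(s^2 + 5*s - 14)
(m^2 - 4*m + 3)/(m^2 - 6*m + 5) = (m - 3)/(m - 5)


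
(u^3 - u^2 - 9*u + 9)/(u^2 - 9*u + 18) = (u^2 + 2*u - 3)/(u - 6)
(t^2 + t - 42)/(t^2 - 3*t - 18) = (t + 7)/(t + 3)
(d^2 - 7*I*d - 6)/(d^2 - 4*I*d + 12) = (d - I)/(d + 2*I)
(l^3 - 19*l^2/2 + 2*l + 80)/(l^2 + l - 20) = (l^2 - 11*l/2 - 20)/(l + 5)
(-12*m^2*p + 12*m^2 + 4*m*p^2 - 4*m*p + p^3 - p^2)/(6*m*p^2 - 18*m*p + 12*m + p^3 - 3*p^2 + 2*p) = (-2*m + p)/(p - 2)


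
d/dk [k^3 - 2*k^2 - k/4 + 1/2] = 3*k^2 - 4*k - 1/4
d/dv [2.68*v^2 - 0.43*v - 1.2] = 5.36*v - 0.43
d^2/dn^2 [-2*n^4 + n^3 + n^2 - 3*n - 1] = -24*n^2 + 6*n + 2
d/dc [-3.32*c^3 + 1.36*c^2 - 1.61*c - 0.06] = -9.96*c^2 + 2.72*c - 1.61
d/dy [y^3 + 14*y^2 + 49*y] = 3*y^2 + 28*y + 49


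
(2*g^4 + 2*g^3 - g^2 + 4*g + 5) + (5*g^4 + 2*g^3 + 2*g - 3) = 7*g^4 + 4*g^3 - g^2 + 6*g + 2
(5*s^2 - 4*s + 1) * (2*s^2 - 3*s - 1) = 10*s^4 - 23*s^3 + 9*s^2 + s - 1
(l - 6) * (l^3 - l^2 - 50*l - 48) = l^4 - 7*l^3 - 44*l^2 + 252*l + 288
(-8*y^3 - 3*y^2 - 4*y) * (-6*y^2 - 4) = 48*y^5 + 18*y^4 + 56*y^3 + 12*y^2 + 16*y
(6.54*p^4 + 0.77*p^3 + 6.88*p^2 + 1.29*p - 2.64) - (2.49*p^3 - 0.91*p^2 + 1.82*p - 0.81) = 6.54*p^4 - 1.72*p^3 + 7.79*p^2 - 0.53*p - 1.83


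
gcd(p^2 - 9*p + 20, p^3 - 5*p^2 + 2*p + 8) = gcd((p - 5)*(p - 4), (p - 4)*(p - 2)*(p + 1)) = p - 4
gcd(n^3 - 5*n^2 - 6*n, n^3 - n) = n^2 + n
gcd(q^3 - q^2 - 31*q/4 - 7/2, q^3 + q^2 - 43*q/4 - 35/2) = q^2 - 3*q/2 - 7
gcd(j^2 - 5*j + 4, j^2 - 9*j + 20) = j - 4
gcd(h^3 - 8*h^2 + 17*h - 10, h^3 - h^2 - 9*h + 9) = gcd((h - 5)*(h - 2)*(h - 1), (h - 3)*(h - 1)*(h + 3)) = h - 1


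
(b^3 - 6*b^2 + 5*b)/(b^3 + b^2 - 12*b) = (b^2 - 6*b + 5)/(b^2 + b - 12)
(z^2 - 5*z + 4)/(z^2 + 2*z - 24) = (z - 1)/(z + 6)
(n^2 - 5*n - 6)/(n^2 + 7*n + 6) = (n - 6)/(n + 6)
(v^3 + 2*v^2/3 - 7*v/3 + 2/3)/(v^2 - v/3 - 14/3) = (3*v^2 - 4*v + 1)/(3*v - 7)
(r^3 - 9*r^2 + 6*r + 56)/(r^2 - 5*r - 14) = r - 4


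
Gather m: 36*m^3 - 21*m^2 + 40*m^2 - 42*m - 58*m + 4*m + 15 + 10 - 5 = 36*m^3 + 19*m^2 - 96*m + 20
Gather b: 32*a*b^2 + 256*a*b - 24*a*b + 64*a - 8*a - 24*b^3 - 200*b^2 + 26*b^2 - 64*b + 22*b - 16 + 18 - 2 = 56*a - 24*b^3 + b^2*(32*a - 174) + b*(232*a - 42)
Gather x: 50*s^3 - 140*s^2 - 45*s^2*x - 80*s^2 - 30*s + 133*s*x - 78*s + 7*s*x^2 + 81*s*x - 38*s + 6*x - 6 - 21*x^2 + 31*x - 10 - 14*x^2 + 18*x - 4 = 50*s^3 - 220*s^2 - 146*s + x^2*(7*s - 35) + x*(-45*s^2 + 214*s + 55) - 20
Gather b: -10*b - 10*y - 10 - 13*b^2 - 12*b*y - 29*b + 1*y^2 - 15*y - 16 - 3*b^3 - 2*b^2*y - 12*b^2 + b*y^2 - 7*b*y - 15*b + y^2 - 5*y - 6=-3*b^3 + b^2*(-2*y - 25) + b*(y^2 - 19*y - 54) + 2*y^2 - 30*y - 32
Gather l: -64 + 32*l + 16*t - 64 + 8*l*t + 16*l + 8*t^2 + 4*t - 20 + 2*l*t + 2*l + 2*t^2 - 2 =l*(10*t + 50) + 10*t^2 + 20*t - 150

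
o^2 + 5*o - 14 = (o - 2)*(o + 7)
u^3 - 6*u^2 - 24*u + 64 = (u - 8)*(u - 2)*(u + 4)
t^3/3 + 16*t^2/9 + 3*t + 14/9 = (t/3 + 1/3)*(t + 2)*(t + 7/3)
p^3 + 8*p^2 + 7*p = p*(p + 1)*(p + 7)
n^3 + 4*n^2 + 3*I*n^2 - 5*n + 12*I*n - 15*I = (n - 1)*(n + 5)*(n + 3*I)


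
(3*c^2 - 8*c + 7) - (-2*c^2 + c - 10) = 5*c^2 - 9*c + 17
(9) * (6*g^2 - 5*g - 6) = 54*g^2 - 45*g - 54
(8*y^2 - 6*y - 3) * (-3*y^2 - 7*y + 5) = -24*y^4 - 38*y^3 + 91*y^2 - 9*y - 15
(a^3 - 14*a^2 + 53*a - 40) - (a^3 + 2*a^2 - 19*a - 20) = -16*a^2 + 72*a - 20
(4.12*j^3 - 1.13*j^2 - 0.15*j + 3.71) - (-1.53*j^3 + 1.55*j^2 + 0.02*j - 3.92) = 5.65*j^3 - 2.68*j^2 - 0.17*j + 7.63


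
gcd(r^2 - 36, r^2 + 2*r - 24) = r + 6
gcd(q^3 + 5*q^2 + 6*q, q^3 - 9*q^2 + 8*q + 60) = q + 2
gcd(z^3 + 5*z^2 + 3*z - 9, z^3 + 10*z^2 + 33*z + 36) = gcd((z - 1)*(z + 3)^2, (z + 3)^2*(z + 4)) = z^2 + 6*z + 9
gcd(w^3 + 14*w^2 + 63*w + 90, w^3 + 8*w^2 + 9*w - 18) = w^2 + 9*w + 18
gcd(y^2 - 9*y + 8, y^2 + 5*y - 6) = y - 1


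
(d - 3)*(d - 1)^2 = d^3 - 5*d^2 + 7*d - 3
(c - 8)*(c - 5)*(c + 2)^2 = c^4 - 9*c^3 - 8*c^2 + 108*c + 160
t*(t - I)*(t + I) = t^3 + t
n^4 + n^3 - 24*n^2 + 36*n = n*(n - 3)*(n - 2)*(n + 6)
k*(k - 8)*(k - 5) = k^3 - 13*k^2 + 40*k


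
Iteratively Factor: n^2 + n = (n + 1)*(n)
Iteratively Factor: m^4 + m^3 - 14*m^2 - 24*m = (m)*(m^3 + m^2 - 14*m - 24) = m*(m + 2)*(m^2 - m - 12) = m*(m + 2)*(m + 3)*(m - 4)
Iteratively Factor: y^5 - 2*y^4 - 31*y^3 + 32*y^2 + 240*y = (y + 4)*(y^4 - 6*y^3 - 7*y^2 + 60*y) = y*(y + 4)*(y^3 - 6*y^2 - 7*y + 60) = y*(y + 3)*(y + 4)*(y^2 - 9*y + 20) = y*(y - 4)*(y + 3)*(y + 4)*(y - 5)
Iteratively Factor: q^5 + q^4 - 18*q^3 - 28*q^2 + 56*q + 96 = (q + 3)*(q^4 - 2*q^3 - 12*q^2 + 8*q + 32) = (q - 4)*(q + 3)*(q^3 + 2*q^2 - 4*q - 8) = (q - 4)*(q + 2)*(q + 3)*(q^2 - 4) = (q - 4)*(q - 2)*(q + 2)*(q + 3)*(q + 2)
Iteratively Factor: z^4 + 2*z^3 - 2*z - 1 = (z + 1)*(z^3 + z^2 - z - 1) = (z + 1)^2*(z^2 - 1) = (z - 1)*(z + 1)^2*(z + 1)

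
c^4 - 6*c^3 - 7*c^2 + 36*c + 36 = (c - 6)*(c - 3)*(c + 1)*(c + 2)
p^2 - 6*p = p*(p - 6)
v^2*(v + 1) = v^3 + v^2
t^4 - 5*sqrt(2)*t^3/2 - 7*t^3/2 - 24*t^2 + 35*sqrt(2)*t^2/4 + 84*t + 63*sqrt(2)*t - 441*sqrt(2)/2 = (t - 7/2)*(t - 3*sqrt(2))^2*(t + 7*sqrt(2)/2)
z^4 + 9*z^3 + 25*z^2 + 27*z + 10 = (z + 1)^2*(z + 2)*(z + 5)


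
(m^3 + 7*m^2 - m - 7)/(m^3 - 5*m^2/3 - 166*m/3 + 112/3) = 3*(m^2 - 1)/(3*m^2 - 26*m + 16)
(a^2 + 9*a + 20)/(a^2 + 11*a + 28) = (a + 5)/(a + 7)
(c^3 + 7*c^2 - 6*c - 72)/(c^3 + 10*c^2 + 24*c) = (c - 3)/c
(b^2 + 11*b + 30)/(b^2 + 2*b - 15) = (b + 6)/(b - 3)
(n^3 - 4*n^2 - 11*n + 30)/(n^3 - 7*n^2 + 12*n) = (n^3 - 4*n^2 - 11*n + 30)/(n*(n^2 - 7*n + 12))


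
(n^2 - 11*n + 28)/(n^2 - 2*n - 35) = (n - 4)/(n + 5)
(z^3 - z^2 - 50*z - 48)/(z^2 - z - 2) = (z^2 - 2*z - 48)/(z - 2)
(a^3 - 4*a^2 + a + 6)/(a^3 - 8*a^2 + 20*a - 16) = (a^2 - 2*a - 3)/(a^2 - 6*a + 8)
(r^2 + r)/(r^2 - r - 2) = r/(r - 2)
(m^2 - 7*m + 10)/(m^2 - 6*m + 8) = (m - 5)/(m - 4)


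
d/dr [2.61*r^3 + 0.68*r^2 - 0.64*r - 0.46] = 7.83*r^2 + 1.36*r - 0.64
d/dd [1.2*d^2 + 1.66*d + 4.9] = 2.4*d + 1.66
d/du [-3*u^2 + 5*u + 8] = 5 - 6*u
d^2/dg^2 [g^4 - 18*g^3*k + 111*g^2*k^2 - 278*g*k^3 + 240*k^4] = 12*g^2 - 108*g*k + 222*k^2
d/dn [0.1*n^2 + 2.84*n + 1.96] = 0.2*n + 2.84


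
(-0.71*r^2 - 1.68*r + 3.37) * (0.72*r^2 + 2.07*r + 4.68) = -0.5112*r^4 - 2.6793*r^3 - 4.374*r^2 - 0.8865*r + 15.7716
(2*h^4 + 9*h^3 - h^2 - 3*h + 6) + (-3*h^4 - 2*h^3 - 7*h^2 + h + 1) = -h^4 + 7*h^3 - 8*h^2 - 2*h + 7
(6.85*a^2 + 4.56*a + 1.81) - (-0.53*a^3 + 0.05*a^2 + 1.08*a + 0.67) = 0.53*a^3 + 6.8*a^2 + 3.48*a + 1.14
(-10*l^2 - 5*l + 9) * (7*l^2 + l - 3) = -70*l^4 - 45*l^3 + 88*l^2 + 24*l - 27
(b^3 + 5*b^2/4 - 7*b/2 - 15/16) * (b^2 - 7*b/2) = b^5 - 9*b^4/4 - 63*b^3/8 + 181*b^2/16 + 105*b/32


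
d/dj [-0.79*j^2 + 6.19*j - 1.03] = 6.19 - 1.58*j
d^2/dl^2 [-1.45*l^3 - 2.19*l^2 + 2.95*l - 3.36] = -8.7*l - 4.38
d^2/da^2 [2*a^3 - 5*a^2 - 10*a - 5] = 12*a - 10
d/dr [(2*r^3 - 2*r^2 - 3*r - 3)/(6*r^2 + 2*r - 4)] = (6*r^4 + 4*r^3 - 5*r^2 + 26*r + 9)/(2*(9*r^4 + 6*r^3 - 11*r^2 - 4*r + 4))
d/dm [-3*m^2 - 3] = -6*m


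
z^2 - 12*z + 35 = (z - 7)*(z - 5)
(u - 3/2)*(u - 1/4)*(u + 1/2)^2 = u^4 - 3*u^3/4 - 9*u^2/8 - u/16 + 3/32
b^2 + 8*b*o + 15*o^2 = (b + 3*o)*(b + 5*o)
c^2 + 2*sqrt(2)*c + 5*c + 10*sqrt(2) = (c + 5)*(c + 2*sqrt(2))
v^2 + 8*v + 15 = (v + 3)*(v + 5)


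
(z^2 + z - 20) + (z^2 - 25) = 2*z^2 + z - 45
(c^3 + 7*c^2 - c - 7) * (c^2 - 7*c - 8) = c^5 - 58*c^3 - 56*c^2 + 57*c + 56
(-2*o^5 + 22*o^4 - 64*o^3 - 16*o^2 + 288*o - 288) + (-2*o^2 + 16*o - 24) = -2*o^5 + 22*o^4 - 64*o^3 - 18*o^2 + 304*o - 312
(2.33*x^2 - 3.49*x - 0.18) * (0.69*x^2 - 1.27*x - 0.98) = 1.6077*x^4 - 5.3672*x^3 + 2.0247*x^2 + 3.6488*x + 0.1764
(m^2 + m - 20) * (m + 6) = m^3 + 7*m^2 - 14*m - 120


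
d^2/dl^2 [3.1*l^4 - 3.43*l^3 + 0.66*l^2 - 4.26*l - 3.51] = 37.2*l^2 - 20.58*l + 1.32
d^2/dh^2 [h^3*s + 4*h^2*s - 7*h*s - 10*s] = 2*s*(3*h + 4)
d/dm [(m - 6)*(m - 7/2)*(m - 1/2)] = 3*m^2 - 20*m + 103/4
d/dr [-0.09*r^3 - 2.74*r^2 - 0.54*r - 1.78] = -0.27*r^2 - 5.48*r - 0.54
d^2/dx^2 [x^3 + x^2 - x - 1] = 6*x + 2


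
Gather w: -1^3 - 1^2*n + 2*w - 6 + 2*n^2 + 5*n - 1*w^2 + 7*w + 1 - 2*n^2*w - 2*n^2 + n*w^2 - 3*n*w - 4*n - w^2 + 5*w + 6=w^2*(n - 2) + w*(-2*n^2 - 3*n + 14)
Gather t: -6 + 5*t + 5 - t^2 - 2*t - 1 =-t^2 + 3*t - 2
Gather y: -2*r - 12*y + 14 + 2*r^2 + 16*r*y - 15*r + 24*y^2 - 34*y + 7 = 2*r^2 - 17*r + 24*y^2 + y*(16*r - 46) + 21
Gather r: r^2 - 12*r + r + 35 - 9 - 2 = r^2 - 11*r + 24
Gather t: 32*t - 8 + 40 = 32*t + 32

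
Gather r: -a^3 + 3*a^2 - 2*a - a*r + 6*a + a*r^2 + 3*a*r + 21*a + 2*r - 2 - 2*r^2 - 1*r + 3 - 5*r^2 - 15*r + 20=-a^3 + 3*a^2 + 25*a + r^2*(a - 7) + r*(2*a - 14) + 21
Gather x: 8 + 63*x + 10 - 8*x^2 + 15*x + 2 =-8*x^2 + 78*x + 20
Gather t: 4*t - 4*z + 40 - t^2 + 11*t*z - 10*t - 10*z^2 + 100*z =-t^2 + t*(11*z - 6) - 10*z^2 + 96*z + 40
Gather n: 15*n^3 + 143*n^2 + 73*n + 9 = 15*n^3 + 143*n^2 + 73*n + 9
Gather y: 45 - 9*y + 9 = 54 - 9*y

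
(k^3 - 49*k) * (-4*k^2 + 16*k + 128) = -4*k^5 + 16*k^4 + 324*k^3 - 784*k^2 - 6272*k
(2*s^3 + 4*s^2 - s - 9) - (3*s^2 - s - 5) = 2*s^3 + s^2 - 4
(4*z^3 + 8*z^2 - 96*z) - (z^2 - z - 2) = 4*z^3 + 7*z^2 - 95*z + 2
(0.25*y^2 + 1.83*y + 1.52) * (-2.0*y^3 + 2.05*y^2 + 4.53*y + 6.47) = -0.5*y^5 - 3.1475*y^4 + 1.844*y^3 + 13.0234*y^2 + 18.7257*y + 9.8344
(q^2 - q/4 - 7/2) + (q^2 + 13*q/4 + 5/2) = 2*q^2 + 3*q - 1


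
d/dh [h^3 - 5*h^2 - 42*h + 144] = 3*h^2 - 10*h - 42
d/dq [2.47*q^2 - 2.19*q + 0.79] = 4.94*q - 2.19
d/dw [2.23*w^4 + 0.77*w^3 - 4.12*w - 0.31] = 8.92*w^3 + 2.31*w^2 - 4.12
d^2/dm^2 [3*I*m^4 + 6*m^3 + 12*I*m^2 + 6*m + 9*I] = 36*I*m^2 + 36*m + 24*I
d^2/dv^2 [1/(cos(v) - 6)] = (sin(v)^2 - 6*cos(v) + 1)/(cos(v) - 6)^3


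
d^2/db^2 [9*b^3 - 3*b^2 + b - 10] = 54*b - 6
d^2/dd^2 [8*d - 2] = 0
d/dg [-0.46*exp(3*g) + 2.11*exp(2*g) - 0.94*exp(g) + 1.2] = (-1.38*exp(2*g) + 4.22*exp(g) - 0.94)*exp(g)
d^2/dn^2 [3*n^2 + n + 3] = 6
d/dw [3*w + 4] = 3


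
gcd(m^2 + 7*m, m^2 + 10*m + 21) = m + 7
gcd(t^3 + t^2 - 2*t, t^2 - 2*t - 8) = t + 2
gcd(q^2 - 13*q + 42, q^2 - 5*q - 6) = q - 6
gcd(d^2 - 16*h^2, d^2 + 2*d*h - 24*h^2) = d - 4*h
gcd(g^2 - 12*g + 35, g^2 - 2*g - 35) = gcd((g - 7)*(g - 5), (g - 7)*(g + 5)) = g - 7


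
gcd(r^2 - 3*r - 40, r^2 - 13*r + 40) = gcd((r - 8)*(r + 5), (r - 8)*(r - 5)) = r - 8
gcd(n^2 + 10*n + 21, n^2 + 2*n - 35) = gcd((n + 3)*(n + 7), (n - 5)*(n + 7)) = n + 7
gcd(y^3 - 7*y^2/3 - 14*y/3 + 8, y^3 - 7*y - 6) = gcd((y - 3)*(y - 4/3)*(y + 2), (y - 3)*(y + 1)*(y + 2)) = y^2 - y - 6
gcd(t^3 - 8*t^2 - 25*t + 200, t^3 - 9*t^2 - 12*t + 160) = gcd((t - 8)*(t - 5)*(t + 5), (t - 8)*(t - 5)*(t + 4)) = t^2 - 13*t + 40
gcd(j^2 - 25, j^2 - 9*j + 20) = j - 5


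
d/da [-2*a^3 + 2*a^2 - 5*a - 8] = -6*a^2 + 4*a - 5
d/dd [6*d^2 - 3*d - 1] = 12*d - 3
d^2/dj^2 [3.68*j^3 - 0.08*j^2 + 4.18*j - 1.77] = 22.08*j - 0.16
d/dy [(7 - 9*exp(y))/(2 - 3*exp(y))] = 3*exp(y)/(3*exp(y) - 2)^2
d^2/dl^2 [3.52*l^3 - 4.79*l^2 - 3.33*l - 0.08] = 21.12*l - 9.58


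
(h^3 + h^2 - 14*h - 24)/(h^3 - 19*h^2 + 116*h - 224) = (h^2 + 5*h + 6)/(h^2 - 15*h + 56)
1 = 1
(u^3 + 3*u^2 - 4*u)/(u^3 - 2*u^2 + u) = (u + 4)/(u - 1)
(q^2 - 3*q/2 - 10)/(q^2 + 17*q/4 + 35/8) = 4*(q - 4)/(4*q + 7)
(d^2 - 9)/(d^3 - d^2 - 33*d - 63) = (d - 3)/(d^2 - 4*d - 21)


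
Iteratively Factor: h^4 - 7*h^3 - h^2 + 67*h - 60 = (h - 1)*(h^3 - 6*h^2 - 7*h + 60) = (h - 1)*(h + 3)*(h^2 - 9*h + 20) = (h - 4)*(h - 1)*(h + 3)*(h - 5)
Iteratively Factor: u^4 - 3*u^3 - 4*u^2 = (u - 4)*(u^3 + u^2) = u*(u - 4)*(u^2 + u) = u^2*(u - 4)*(u + 1)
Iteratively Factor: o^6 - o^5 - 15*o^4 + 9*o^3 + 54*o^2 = (o - 3)*(o^5 + 2*o^4 - 9*o^3 - 18*o^2) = o*(o - 3)*(o^4 + 2*o^3 - 9*o^2 - 18*o) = o^2*(o - 3)*(o^3 + 2*o^2 - 9*o - 18) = o^2*(o - 3)*(o + 3)*(o^2 - o - 6) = o^2*(o - 3)*(o + 2)*(o + 3)*(o - 3)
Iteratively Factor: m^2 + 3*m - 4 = (m - 1)*(m + 4)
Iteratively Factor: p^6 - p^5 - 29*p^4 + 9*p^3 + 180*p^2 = (p + 4)*(p^5 - 5*p^4 - 9*p^3 + 45*p^2) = (p - 3)*(p + 4)*(p^4 - 2*p^3 - 15*p^2) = p*(p - 3)*(p + 4)*(p^3 - 2*p^2 - 15*p) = p*(p - 5)*(p - 3)*(p + 4)*(p^2 + 3*p) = p^2*(p - 5)*(p - 3)*(p + 4)*(p + 3)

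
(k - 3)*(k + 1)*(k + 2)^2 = k^4 + 2*k^3 - 7*k^2 - 20*k - 12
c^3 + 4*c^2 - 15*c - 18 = (c - 3)*(c + 1)*(c + 6)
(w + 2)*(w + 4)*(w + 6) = w^3 + 12*w^2 + 44*w + 48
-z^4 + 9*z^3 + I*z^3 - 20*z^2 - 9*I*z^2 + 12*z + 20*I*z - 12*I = (z - 6)*(z - 2)*(I*z + 1)*(I*z - I)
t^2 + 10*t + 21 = (t + 3)*(t + 7)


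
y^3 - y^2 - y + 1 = (y - 1)^2*(y + 1)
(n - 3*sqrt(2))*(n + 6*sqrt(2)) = n^2 + 3*sqrt(2)*n - 36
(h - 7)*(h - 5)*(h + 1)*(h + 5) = h^4 - 6*h^3 - 32*h^2 + 150*h + 175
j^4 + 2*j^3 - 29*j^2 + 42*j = j*(j - 3)*(j - 2)*(j + 7)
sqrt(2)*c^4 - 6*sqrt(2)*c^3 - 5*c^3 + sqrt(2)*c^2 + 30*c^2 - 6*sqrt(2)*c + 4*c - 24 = (c - 6)*(c - 2*sqrt(2))*(c - sqrt(2))*(sqrt(2)*c + 1)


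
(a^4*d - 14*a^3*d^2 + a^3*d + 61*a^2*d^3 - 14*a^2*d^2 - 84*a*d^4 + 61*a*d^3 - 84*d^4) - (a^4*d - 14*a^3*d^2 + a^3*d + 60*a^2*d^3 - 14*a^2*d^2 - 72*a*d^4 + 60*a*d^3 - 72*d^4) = a^2*d^3 - 12*a*d^4 + a*d^3 - 12*d^4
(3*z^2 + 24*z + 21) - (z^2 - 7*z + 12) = 2*z^2 + 31*z + 9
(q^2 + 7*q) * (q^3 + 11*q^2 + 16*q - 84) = q^5 + 18*q^4 + 93*q^3 + 28*q^2 - 588*q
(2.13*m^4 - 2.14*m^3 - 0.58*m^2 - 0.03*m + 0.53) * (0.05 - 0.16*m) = -0.3408*m^5 + 0.4489*m^4 - 0.0142*m^3 - 0.0242*m^2 - 0.0863*m + 0.0265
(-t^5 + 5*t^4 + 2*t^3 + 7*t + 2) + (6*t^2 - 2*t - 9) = -t^5 + 5*t^4 + 2*t^3 + 6*t^2 + 5*t - 7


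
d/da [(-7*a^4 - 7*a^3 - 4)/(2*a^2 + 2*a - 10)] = (-7*a^2*(4*a + 3)*(a^2 + a - 5) + (2*a + 1)*(7*a^4 + 7*a^3 + 4))/(2*(a^2 + a - 5)^2)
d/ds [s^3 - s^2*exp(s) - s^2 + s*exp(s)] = -s^2*exp(s) + 3*s^2 - s*exp(s) - 2*s + exp(s)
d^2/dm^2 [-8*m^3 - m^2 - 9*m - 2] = -48*m - 2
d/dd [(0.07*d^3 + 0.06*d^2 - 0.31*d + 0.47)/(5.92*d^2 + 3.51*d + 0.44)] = (0.4144*d^4 + 0.4914*d^3 + 2.1382*d^2 - 5.512*d - 1.7861)/(35.0464*d^4 + 41.5584*d^3 + 17.5297*d^2 + 3.0888*d + 0.1936)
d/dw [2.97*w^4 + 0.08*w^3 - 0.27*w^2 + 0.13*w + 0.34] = 11.88*w^3 + 0.24*w^2 - 0.54*w + 0.13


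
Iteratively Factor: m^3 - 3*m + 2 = (m + 2)*(m^2 - 2*m + 1) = (m - 1)*(m + 2)*(m - 1)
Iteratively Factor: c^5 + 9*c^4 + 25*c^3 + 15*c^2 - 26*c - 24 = (c + 2)*(c^4 + 7*c^3 + 11*c^2 - 7*c - 12) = (c - 1)*(c + 2)*(c^3 + 8*c^2 + 19*c + 12) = (c - 1)*(c + 2)*(c + 3)*(c^2 + 5*c + 4) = (c - 1)*(c + 2)*(c + 3)*(c + 4)*(c + 1)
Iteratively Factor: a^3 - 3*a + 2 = (a - 1)*(a^2 + a - 2) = (a - 1)*(a + 2)*(a - 1)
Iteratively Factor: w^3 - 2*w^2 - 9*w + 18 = (w - 2)*(w^2 - 9) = (w - 3)*(w - 2)*(w + 3)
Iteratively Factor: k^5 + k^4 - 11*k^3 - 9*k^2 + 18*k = (k)*(k^4 + k^3 - 11*k^2 - 9*k + 18) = k*(k - 3)*(k^3 + 4*k^2 + k - 6) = k*(k - 3)*(k + 3)*(k^2 + k - 2) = k*(k - 3)*(k - 1)*(k + 3)*(k + 2)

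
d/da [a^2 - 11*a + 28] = 2*a - 11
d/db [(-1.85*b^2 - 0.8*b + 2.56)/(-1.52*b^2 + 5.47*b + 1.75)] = (-11.3355*b^2 + 1.3074*b - 15.4032)/(2.3104*b^4 - 16.6288*b^3 + 24.6009*b^2 + 19.145*b + 3.0625)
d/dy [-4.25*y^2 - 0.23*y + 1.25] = -8.5*y - 0.23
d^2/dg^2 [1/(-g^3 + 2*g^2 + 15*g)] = 2*(g*(3*g - 2)*(-g^2 + 2*g + 15) + (-3*g^2 + 4*g + 15)^2)/(g^3*(-g^2 + 2*g + 15)^3)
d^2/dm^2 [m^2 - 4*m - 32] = 2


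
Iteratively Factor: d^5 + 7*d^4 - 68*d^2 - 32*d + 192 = (d + 4)*(d^4 + 3*d^3 - 12*d^2 - 20*d + 48) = (d + 4)^2*(d^3 - d^2 - 8*d + 12) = (d + 3)*(d + 4)^2*(d^2 - 4*d + 4) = (d - 2)*(d + 3)*(d + 4)^2*(d - 2)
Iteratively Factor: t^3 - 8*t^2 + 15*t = (t)*(t^2 - 8*t + 15) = t*(t - 3)*(t - 5)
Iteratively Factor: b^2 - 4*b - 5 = (b - 5)*(b + 1)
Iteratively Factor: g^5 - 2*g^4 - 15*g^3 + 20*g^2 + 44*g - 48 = (g + 2)*(g^4 - 4*g^3 - 7*g^2 + 34*g - 24) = (g - 4)*(g + 2)*(g^3 - 7*g + 6) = (g - 4)*(g + 2)*(g + 3)*(g^2 - 3*g + 2) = (g - 4)*(g - 2)*(g + 2)*(g + 3)*(g - 1)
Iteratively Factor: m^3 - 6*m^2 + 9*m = (m)*(m^2 - 6*m + 9) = m*(m - 3)*(m - 3)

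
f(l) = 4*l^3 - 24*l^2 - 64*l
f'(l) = 12*l^2 - 48*l - 64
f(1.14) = -98.22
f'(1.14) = -103.12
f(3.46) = -343.07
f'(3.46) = -86.42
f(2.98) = -298.00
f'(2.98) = -100.48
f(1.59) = -146.36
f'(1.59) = -109.98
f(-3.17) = -165.71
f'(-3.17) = 208.75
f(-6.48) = -1681.44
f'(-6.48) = 750.92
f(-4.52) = -570.43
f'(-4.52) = 398.12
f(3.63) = -357.24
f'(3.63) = -80.12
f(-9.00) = -4284.00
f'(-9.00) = 1340.00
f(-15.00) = -17940.00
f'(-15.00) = 3356.00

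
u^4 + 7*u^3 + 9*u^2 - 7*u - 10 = (u - 1)*(u + 1)*(u + 2)*(u + 5)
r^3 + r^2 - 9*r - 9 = (r - 3)*(r + 1)*(r + 3)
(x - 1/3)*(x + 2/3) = x^2 + x/3 - 2/9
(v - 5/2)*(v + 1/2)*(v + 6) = v^3 + 4*v^2 - 53*v/4 - 15/2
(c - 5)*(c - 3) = c^2 - 8*c + 15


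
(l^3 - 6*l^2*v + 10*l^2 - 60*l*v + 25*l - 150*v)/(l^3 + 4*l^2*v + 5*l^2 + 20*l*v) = (l^2 - 6*l*v + 5*l - 30*v)/(l*(l + 4*v))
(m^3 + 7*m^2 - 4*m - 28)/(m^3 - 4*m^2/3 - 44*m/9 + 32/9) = 9*(m^2 + 5*m - 14)/(9*m^2 - 30*m + 16)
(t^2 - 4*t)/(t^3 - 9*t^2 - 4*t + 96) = t/(t^2 - 5*t - 24)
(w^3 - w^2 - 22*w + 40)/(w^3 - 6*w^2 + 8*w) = (w + 5)/w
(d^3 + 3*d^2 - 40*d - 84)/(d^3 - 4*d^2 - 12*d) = (d + 7)/d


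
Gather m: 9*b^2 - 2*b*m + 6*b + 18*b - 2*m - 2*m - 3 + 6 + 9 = 9*b^2 + 24*b + m*(-2*b - 4) + 12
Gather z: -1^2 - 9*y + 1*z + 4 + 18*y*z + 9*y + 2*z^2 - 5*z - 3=2*z^2 + z*(18*y - 4)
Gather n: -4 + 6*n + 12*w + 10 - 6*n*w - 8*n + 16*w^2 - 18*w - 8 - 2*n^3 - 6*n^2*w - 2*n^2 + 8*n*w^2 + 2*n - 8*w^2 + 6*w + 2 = -2*n^3 + n^2*(-6*w - 2) + n*(8*w^2 - 6*w) + 8*w^2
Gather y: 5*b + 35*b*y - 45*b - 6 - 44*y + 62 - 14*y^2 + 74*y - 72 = -40*b - 14*y^2 + y*(35*b + 30) - 16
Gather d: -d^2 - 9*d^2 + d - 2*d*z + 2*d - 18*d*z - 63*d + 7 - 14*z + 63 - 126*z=-10*d^2 + d*(-20*z - 60) - 140*z + 70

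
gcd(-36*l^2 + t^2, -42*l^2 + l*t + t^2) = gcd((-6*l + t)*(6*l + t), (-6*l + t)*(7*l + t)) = -6*l + t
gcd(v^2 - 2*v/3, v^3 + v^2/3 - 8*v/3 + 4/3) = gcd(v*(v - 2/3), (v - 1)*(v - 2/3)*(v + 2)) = v - 2/3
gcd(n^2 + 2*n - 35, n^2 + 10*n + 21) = n + 7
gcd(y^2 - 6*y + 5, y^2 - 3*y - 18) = 1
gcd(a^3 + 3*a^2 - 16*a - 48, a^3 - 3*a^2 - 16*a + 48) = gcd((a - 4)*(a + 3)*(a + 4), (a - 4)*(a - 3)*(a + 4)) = a^2 - 16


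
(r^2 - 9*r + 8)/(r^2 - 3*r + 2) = (r - 8)/(r - 2)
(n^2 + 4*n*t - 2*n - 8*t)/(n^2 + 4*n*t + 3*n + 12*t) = (n - 2)/(n + 3)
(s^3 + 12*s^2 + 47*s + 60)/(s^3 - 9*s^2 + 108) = (s^2 + 9*s + 20)/(s^2 - 12*s + 36)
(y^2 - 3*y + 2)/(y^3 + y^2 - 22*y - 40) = (y^2 - 3*y + 2)/(y^3 + y^2 - 22*y - 40)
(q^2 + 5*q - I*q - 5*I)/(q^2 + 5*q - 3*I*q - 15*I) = (q - I)/(q - 3*I)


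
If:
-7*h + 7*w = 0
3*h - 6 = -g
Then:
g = 6 - 3*w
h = w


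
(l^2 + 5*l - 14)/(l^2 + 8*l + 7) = (l - 2)/(l + 1)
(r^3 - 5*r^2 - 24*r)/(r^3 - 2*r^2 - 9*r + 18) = r*(r - 8)/(r^2 - 5*r + 6)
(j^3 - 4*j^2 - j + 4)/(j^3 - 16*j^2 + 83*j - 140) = (j^2 - 1)/(j^2 - 12*j + 35)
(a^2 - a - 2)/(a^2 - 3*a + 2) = (a + 1)/(a - 1)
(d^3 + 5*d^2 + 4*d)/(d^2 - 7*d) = (d^2 + 5*d + 4)/(d - 7)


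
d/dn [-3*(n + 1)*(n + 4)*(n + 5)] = -9*n^2 - 60*n - 87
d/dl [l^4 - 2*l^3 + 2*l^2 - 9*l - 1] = 4*l^3 - 6*l^2 + 4*l - 9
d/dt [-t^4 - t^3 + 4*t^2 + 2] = t*(-4*t^2 - 3*t + 8)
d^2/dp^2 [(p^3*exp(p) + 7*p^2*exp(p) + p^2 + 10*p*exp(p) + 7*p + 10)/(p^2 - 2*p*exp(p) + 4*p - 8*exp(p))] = (2*((p*exp(p) + 6*exp(p) - 1)*(p^3*exp(p) + 7*p^2*exp(p) + p^2 + 10*p*exp(p) + 7*p + 10) + 2*(p*exp(p) - p + 5*exp(p) - 2)*(p^3*exp(p) + 10*p^2*exp(p) + 24*p*exp(p) + 2*p + 10*exp(p) + 7))*(p^2 - 2*p*exp(p) + 4*p - 8*exp(p)) + (p^2 - 2*p*exp(p) + 4*p - 8*exp(p))^2*(p^3*exp(p) + 13*p^2*exp(p) + 44*p*exp(p) + 34*exp(p) + 2) + 8*(p*exp(p) - p + 5*exp(p) - 2)^2*(p^3*exp(p) + 7*p^2*exp(p) + p^2 + 10*p*exp(p) + 7*p + 10))/(p^2 - 2*p*exp(p) + 4*p - 8*exp(p))^3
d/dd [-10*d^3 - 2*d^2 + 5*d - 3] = -30*d^2 - 4*d + 5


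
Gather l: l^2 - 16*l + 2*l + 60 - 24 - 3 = l^2 - 14*l + 33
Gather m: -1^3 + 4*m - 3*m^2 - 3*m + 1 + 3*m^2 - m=0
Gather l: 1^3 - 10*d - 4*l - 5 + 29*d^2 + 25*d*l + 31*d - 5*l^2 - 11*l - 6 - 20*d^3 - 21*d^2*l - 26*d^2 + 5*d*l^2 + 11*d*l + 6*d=-20*d^3 + 3*d^2 + 27*d + l^2*(5*d - 5) + l*(-21*d^2 + 36*d - 15) - 10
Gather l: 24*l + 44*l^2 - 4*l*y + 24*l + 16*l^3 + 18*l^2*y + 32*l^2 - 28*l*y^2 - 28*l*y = 16*l^3 + l^2*(18*y + 76) + l*(-28*y^2 - 32*y + 48)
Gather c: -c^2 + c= -c^2 + c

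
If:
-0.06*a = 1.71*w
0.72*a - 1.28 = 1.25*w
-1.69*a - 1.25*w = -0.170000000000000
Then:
No Solution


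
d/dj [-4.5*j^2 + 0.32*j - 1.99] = 0.32 - 9.0*j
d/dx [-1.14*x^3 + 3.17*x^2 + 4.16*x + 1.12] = -3.42*x^2 + 6.34*x + 4.16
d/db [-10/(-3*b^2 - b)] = 10*(-6*b - 1)/(b^2*(3*b + 1)^2)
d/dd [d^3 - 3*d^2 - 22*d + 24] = 3*d^2 - 6*d - 22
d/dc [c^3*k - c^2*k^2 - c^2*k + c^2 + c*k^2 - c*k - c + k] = 3*c^2*k - 2*c*k^2 - 2*c*k + 2*c + k^2 - k - 1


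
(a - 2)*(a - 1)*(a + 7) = a^3 + 4*a^2 - 19*a + 14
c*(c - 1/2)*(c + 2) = c^3 + 3*c^2/2 - c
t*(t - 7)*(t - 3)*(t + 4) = t^4 - 6*t^3 - 19*t^2 + 84*t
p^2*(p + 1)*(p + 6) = p^4 + 7*p^3 + 6*p^2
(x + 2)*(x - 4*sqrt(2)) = x^2 - 4*sqrt(2)*x + 2*x - 8*sqrt(2)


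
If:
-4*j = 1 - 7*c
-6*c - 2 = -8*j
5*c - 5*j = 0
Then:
No Solution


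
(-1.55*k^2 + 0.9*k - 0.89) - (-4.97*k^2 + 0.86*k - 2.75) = 3.42*k^2 + 0.04*k + 1.86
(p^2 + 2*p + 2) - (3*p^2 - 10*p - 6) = -2*p^2 + 12*p + 8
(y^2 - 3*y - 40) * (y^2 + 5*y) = y^4 + 2*y^3 - 55*y^2 - 200*y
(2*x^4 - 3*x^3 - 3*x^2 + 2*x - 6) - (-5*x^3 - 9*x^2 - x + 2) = 2*x^4 + 2*x^3 + 6*x^2 + 3*x - 8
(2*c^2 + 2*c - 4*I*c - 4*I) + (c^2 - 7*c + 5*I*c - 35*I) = 3*c^2 - 5*c + I*c - 39*I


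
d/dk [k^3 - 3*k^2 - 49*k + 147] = 3*k^2 - 6*k - 49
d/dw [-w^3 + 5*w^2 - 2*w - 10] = -3*w^2 + 10*w - 2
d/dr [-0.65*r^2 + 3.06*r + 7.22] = 3.06 - 1.3*r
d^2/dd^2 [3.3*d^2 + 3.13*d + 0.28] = 6.60000000000000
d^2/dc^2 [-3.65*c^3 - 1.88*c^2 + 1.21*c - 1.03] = -21.9*c - 3.76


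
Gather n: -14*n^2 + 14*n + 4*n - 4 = -14*n^2 + 18*n - 4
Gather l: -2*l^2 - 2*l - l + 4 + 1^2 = -2*l^2 - 3*l + 5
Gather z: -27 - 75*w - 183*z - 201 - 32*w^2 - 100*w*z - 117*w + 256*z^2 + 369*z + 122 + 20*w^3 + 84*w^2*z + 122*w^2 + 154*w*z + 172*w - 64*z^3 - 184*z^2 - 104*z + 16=20*w^3 + 90*w^2 - 20*w - 64*z^3 + 72*z^2 + z*(84*w^2 + 54*w + 82) - 90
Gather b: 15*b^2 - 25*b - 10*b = 15*b^2 - 35*b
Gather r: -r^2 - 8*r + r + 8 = -r^2 - 7*r + 8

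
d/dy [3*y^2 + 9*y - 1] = 6*y + 9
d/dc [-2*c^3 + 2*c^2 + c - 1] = -6*c^2 + 4*c + 1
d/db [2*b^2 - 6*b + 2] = 4*b - 6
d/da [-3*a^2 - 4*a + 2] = -6*a - 4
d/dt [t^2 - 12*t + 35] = 2*t - 12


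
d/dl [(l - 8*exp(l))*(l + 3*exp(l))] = -5*l*exp(l) + 2*l - 48*exp(2*l) - 5*exp(l)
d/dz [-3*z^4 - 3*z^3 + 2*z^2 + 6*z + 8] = -12*z^3 - 9*z^2 + 4*z + 6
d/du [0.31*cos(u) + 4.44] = -0.31*sin(u)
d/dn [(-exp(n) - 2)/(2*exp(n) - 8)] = 3*exp(n)/(exp(n) - 4)^2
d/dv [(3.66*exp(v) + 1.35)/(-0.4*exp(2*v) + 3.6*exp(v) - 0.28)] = (1.464*exp(2*v) + 1.08*exp(v) - 5.8848)*exp(v)/(0.16*exp(4*v) - 2.88*exp(3*v) + 13.184*exp(2*v) - 2.016*exp(v) + 0.0784)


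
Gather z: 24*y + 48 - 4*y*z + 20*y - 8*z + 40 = 44*y + z*(-4*y - 8) + 88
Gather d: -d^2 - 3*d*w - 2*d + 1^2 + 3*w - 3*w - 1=-d^2 + d*(-3*w - 2)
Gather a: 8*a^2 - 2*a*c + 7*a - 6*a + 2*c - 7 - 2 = 8*a^2 + a*(1 - 2*c) + 2*c - 9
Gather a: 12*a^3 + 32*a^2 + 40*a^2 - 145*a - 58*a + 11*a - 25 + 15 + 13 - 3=12*a^3 + 72*a^2 - 192*a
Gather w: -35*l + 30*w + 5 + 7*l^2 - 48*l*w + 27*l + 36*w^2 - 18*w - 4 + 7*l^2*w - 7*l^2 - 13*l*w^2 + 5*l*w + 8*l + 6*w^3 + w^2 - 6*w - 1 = 6*w^3 + w^2*(37 - 13*l) + w*(7*l^2 - 43*l + 6)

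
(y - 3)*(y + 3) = y^2 - 9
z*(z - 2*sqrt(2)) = z^2 - 2*sqrt(2)*z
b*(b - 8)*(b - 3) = b^3 - 11*b^2 + 24*b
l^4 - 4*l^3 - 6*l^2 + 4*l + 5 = (l - 5)*(l - 1)*(l + 1)^2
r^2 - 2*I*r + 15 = (r - 5*I)*(r + 3*I)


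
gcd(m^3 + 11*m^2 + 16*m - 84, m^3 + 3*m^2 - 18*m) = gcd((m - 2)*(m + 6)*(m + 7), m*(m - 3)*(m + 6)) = m + 6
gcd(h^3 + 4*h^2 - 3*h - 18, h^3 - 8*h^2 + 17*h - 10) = h - 2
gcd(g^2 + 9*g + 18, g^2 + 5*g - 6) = g + 6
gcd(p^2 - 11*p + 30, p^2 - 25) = p - 5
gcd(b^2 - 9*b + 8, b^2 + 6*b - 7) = b - 1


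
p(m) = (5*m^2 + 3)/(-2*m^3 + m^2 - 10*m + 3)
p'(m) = 10*m/(-2*m^3 + m^2 - 10*m + 3) + (5*m^2 + 3)*(6*m^2 - 2*m + 10)/(-2*m^3 + m^2 - 10*m + 3)^2 = 2*(5*m^4 - 16*m^2 + 12*m + 15)/(4*m^6 - 4*m^5 + 41*m^4 - 32*m^3 + 106*m^2 - 60*m + 9)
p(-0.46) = 0.51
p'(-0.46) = 0.20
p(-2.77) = 0.51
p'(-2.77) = 0.05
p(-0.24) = 0.60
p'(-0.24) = 0.75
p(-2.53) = 0.52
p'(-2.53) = 0.04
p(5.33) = -0.45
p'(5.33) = 0.07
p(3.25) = -0.64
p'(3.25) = 0.12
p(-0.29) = 0.57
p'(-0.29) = 0.56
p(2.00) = -0.79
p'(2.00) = 0.13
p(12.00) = -0.21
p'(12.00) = 0.02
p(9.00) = -0.28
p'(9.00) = 0.03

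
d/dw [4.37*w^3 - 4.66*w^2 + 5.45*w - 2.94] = 13.11*w^2 - 9.32*w + 5.45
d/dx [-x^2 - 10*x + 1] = -2*x - 10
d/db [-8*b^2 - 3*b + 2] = -16*b - 3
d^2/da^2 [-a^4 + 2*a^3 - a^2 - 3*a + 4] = -12*a^2 + 12*a - 2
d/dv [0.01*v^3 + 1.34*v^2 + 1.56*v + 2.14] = 0.03*v^2 + 2.68*v + 1.56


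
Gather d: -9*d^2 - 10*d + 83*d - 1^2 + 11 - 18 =-9*d^2 + 73*d - 8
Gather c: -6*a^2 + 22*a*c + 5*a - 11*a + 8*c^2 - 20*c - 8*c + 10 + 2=-6*a^2 - 6*a + 8*c^2 + c*(22*a - 28) + 12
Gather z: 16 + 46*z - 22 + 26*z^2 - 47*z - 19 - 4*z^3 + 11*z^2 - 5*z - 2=-4*z^3 + 37*z^2 - 6*z - 27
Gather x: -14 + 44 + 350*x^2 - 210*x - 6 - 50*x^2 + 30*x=300*x^2 - 180*x + 24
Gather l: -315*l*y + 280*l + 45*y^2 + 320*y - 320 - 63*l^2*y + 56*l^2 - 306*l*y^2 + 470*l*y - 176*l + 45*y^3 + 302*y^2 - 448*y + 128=l^2*(56 - 63*y) + l*(-306*y^2 + 155*y + 104) + 45*y^3 + 347*y^2 - 128*y - 192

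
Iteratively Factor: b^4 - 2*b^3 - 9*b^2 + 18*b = (b + 3)*(b^3 - 5*b^2 + 6*b) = (b - 2)*(b + 3)*(b^2 - 3*b) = b*(b - 2)*(b + 3)*(b - 3)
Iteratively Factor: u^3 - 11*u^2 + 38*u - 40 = (u - 5)*(u^2 - 6*u + 8) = (u - 5)*(u - 2)*(u - 4)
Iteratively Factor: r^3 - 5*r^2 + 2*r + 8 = (r - 2)*(r^2 - 3*r - 4) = (r - 2)*(r + 1)*(r - 4)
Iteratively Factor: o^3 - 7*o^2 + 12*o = (o - 4)*(o^2 - 3*o) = o*(o - 4)*(o - 3)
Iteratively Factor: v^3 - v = (v - 1)*(v^2 + v) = v*(v - 1)*(v + 1)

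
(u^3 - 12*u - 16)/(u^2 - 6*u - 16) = (u^2 - 2*u - 8)/(u - 8)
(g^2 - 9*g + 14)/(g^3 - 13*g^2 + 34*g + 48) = (g^2 - 9*g + 14)/(g^3 - 13*g^2 + 34*g + 48)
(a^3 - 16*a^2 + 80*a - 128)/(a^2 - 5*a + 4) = (a^2 - 12*a + 32)/(a - 1)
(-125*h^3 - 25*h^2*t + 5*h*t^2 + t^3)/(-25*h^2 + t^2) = 5*h + t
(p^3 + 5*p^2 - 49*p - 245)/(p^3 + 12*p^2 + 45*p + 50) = (p^2 - 49)/(p^2 + 7*p + 10)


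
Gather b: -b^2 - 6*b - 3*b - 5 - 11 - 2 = -b^2 - 9*b - 18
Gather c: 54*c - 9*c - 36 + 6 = 45*c - 30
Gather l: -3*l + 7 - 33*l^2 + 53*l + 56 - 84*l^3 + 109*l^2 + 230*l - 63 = -84*l^3 + 76*l^2 + 280*l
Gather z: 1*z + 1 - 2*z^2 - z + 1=2 - 2*z^2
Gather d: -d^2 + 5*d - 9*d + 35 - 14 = -d^2 - 4*d + 21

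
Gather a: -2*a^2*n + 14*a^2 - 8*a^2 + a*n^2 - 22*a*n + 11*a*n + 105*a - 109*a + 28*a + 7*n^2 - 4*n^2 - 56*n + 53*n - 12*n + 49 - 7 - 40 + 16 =a^2*(6 - 2*n) + a*(n^2 - 11*n + 24) + 3*n^2 - 15*n + 18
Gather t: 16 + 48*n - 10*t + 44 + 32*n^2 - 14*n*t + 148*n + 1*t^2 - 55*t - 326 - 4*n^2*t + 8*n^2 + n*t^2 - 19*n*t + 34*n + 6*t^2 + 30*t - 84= 40*n^2 + 230*n + t^2*(n + 7) + t*(-4*n^2 - 33*n - 35) - 350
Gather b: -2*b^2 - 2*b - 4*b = -2*b^2 - 6*b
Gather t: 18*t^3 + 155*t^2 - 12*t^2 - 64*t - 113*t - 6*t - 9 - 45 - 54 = 18*t^3 + 143*t^2 - 183*t - 108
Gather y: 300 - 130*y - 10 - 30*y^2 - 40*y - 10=-30*y^2 - 170*y + 280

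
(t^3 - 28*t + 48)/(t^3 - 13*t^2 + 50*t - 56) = (t + 6)/(t - 7)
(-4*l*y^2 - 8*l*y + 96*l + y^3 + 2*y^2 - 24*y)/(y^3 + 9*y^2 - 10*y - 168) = (-4*l + y)/(y + 7)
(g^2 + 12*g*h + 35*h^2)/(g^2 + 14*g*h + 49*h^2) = (g + 5*h)/(g + 7*h)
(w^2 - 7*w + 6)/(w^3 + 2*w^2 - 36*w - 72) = (w - 1)/(w^2 + 8*w + 12)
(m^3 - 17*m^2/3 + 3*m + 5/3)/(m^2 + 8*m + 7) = (3*m^3 - 17*m^2 + 9*m + 5)/(3*(m^2 + 8*m + 7))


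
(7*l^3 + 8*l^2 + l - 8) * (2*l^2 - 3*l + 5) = 14*l^5 - 5*l^4 + 13*l^3 + 21*l^2 + 29*l - 40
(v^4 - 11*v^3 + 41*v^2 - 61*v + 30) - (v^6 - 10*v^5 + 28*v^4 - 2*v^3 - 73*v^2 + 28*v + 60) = -v^6 + 10*v^5 - 27*v^4 - 9*v^3 + 114*v^2 - 89*v - 30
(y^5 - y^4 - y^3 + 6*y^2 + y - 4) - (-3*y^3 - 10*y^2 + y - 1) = y^5 - y^4 + 2*y^3 + 16*y^2 - 3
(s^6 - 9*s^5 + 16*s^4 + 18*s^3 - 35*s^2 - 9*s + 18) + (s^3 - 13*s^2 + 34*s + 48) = s^6 - 9*s^5 + 16*s^4 + 19*s^3 - 48*s^2 + 25*s + 66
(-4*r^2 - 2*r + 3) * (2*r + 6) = -8*r^3 - 28*r^2 - 6*r + 18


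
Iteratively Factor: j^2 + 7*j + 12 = (j + 3)*(j + 4)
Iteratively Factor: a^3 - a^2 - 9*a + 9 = (a - 3)*(a^2 + 2*a - 3) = (a - 3)*(a + 3)*(a - 1)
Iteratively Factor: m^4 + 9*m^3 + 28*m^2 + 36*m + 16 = (m + 2)*(m^3 + 7*m^2 + 14*m + 8) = (m + 1)*(m + 2)*(m^2 + 6*m + 8) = (m + 1)*(m + 2)*(m + 4)*(m + 2)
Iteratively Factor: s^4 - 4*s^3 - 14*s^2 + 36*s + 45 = (s - 3)*(s^3 - s^2 - 17*s - 15) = (s - 5)*(s - 3)*(s^2 + 4*s + 3) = (s - 5)*(s - 3)*(s + 1)*(s + 3)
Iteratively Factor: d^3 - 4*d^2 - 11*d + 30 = (d - 5)*(d^2 + d - 6) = (d - 5)*(d + 3)*(d - 2)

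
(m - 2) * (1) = m - 2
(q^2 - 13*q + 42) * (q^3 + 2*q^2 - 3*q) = q^5 - 11*q^4 + 13*q^3 + 123*q^2 - 126*q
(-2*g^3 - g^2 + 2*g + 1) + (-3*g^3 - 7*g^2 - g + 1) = -5*g^3 - 8*g^2 + g + 2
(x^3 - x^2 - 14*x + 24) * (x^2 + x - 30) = x^5 - 45*x^3 + 40*x^2 + 444*x - 720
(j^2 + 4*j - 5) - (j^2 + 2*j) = 2*j - 5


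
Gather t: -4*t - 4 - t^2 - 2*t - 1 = -t^2 - 6*t - 5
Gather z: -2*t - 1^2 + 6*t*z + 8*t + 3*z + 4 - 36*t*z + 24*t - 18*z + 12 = 30*t + z*(-30*t - 15) + 15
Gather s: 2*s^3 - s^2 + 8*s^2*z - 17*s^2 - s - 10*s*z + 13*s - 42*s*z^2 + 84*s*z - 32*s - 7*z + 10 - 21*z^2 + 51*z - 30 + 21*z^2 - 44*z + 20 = 2*s^3 + s^2*(8*z - 18) + s*(-42*z^2 + 74*z - 20)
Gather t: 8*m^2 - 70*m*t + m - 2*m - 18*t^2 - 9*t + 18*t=8*m^2 - m - 18*t^2 + t*(9 - 70*m)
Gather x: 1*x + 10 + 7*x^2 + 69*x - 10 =7*x^2 + 70*x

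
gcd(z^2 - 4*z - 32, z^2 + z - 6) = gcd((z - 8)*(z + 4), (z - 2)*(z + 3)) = 1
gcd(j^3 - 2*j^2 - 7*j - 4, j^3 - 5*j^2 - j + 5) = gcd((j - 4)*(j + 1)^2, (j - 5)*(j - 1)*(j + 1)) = j + 1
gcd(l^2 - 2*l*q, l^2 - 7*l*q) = l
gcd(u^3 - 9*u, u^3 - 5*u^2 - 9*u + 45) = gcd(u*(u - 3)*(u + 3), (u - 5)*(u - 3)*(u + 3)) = u^2 - 9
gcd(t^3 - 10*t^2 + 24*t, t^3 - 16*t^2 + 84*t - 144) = t^2 - 10*t + 24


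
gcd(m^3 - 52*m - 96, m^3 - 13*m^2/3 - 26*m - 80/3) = m^2 - 6*m - 16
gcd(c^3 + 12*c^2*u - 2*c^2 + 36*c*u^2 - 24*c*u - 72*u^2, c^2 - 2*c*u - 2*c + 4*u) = c - 2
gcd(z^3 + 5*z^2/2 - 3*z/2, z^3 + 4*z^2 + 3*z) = z^2 + 3*z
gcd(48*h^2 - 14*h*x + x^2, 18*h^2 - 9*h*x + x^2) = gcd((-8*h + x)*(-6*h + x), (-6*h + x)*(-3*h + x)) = -6*h + x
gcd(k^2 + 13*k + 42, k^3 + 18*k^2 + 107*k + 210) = k^2 + 13*k + 42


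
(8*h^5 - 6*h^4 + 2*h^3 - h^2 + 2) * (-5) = -40*h^5 + 30*h^4 - 10*h^3 + 5*h^2 - 10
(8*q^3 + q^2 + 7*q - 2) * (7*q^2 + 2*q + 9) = 56*q^5 + 23*q^4 + 123*q^3 + 9*q^2 + 59*q - 18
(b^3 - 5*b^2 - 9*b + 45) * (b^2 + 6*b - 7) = b^5 + b^4 - 46*b^3 + 26*b^2 + 333*b - 315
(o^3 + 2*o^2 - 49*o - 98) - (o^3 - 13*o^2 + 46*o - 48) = 15*o^2 - 95*o - 50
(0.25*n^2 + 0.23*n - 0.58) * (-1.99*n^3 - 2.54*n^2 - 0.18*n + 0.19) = -0.4975*n^5 - 1.0927*n^4 + 0.525*n^3 + 1.4793*n^2 + 0.1481*n - 0.1102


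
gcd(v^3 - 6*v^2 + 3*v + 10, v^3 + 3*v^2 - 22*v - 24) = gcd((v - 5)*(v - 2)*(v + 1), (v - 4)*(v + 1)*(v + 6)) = v + 1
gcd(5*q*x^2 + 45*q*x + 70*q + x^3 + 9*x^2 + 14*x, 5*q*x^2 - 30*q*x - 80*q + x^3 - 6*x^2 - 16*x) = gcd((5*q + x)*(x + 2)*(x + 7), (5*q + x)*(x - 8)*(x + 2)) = 5*q*x + 10*q + x^2 + 2*x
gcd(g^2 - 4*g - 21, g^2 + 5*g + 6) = g + 3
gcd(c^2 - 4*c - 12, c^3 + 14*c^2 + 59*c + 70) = c + 2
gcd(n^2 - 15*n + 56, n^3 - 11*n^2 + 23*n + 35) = n - 7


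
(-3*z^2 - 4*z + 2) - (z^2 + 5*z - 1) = -4*z^2 - 9*z + 3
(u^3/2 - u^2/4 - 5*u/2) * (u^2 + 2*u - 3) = u^5/2 + 3*u^4/4 - 9*u^3/2 - 17*u^2/4 + 15*u/2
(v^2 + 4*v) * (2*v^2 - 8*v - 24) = 2*v^4 - 56*v^2 - 96*v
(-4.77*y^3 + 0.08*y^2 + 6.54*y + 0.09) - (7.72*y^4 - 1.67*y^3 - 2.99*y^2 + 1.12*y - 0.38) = -7.72*y^4 - 3.1*y^3 + 3.07*y^2 + 5.42*y + 0.47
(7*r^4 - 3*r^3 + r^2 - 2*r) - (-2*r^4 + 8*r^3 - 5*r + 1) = 9*r^4 - 11*r^3 + r^2 + 3*r - 1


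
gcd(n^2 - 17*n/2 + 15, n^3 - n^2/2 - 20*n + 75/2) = n - 5/2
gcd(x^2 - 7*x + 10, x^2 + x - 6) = x - 2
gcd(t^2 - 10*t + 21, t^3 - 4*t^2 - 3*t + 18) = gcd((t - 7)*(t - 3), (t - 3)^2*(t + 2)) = t - 3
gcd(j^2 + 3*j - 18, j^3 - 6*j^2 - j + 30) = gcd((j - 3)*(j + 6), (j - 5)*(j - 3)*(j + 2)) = j - 3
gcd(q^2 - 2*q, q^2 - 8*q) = q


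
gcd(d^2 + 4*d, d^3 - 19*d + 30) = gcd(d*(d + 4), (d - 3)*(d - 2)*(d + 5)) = 1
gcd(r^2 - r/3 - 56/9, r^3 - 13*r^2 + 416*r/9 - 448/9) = r - 8/3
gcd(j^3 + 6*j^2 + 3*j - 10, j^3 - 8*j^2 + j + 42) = j + 2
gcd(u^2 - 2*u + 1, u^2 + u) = 1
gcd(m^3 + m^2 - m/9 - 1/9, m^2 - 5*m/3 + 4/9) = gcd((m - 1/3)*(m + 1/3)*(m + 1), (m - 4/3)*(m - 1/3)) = m - 1/3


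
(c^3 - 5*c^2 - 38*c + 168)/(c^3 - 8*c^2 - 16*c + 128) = (c^2 - c - 42)/(c^2 - 4*c - 32)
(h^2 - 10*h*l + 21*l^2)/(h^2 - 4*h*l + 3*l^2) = (h - 7*l)/(h - l)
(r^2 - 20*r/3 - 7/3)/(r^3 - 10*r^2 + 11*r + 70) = (r + 1/3)/(r^2 - 3*r - 10)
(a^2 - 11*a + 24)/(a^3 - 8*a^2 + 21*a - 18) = (a - 8)/(a^2 - 5*a + 6)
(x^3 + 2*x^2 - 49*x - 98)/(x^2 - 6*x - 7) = (x^2 + 9*x + 14)/(x + 1)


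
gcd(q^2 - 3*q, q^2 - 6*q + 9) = q - 3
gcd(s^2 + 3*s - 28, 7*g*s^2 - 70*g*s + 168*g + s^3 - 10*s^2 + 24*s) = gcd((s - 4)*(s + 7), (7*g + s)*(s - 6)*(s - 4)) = s - 4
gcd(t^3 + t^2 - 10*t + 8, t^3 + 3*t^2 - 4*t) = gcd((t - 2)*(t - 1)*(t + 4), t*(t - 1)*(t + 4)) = t^2 + 3*t - 4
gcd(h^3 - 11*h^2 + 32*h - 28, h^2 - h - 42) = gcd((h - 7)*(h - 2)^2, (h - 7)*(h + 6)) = h - 7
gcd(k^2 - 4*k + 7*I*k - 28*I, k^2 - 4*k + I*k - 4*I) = k - 4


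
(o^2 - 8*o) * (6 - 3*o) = -3*o^3 + 30*o^2 - 48*o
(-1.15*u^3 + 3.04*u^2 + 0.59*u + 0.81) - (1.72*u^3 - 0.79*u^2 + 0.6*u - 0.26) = -2.87*u^3 + 3.83*u^2 - 0.01*u + 1.07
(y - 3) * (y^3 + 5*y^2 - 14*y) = y^4 + 2*y^3 - 29*y^2 + 42*y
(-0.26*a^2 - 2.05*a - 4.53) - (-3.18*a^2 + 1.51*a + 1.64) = 2.92*a^2 - 3.56*a - 6.17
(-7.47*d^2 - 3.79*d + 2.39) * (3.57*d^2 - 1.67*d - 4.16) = -26.6679*d^4 - 1.0554*d^3 + 45.9368*d^2 + 11.7751*d - 9.9424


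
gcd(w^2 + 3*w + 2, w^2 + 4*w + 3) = w + 1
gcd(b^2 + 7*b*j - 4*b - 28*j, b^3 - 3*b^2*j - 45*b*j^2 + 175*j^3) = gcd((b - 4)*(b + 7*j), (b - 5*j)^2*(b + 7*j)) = b + 7*j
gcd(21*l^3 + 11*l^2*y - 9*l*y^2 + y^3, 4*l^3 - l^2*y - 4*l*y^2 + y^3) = l + y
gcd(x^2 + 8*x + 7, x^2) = 1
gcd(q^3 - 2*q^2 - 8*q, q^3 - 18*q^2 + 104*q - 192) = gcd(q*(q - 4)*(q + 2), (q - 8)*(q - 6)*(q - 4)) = q - 4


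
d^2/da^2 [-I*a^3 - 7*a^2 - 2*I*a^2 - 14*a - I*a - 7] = -6*I*a - 14 - 4*I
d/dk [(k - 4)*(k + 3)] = 2*k - 1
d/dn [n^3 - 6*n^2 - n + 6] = 3*n^2 - 12*n - 1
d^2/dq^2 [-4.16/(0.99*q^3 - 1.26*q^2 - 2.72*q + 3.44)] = ((24.7104*q - 10.4832)*(0.99*q^3 - 1.26*q^2 - 2.72*q + 3.44) - 4.16*(-5.94*q^2 + 5.04*q + 5.44)*(-2.97*q^2 + 2.52*q + 2.72))/(0.99*q^3 - 1.26*q^2 - 2.72*q + 3.44)^3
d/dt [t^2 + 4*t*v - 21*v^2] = 2*t + 4*v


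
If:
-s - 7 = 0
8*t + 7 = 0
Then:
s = -7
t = -7/8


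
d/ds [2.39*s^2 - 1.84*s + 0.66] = 4.78*s - 1.84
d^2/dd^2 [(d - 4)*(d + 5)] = 2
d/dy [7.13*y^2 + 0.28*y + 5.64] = 14.26*y + 0.28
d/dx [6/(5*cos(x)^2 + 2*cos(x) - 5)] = 12*(5*cos(x) + 1)*sin(x)/(-5*sin(x)^2 + 2*cos(x))^2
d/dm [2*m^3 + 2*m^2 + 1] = 2*m*(3*m + 2)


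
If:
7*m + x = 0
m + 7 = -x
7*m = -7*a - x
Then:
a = 0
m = 7/6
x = -49/6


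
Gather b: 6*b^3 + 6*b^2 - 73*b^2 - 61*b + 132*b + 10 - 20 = 6*b^3 - 67*b^2 + 71*b - 10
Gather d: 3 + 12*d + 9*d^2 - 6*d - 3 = 9*d^2 + 6*d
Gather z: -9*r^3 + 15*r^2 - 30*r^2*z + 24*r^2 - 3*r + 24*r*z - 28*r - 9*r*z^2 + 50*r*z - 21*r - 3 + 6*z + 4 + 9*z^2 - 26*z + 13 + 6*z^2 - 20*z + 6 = -9*r^3 + 39*r^2 - 52*r + z^2*(15 - 9*r) + z*(-30*r^2 + 74*r - 40) + 20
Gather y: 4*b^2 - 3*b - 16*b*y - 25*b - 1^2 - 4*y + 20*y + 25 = 4*b^2 - 28*b + y*(16 - 16*b) + 24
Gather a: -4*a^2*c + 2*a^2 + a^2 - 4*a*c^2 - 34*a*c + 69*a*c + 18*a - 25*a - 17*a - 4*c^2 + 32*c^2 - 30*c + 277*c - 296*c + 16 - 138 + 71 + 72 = a^2*(3 - 4*c) + a*(-4*c^2 + 35*c - 24) + 28*c^2 - 49*c + 21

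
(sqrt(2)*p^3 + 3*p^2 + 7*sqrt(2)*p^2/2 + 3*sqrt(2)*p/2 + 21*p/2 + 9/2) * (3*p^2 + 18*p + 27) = 3*sqrt(2)*p^5 + 9*p^4 + 57*sqrt(2)*p^4/2 + 171*p^3/2 + 189*sqrt(2)*p^3/2 + 243*sqrt(2)*p^2/2 + 567*p^2/2 + 81*sqrt(2)*p/2 + 729*p/2 + 243/2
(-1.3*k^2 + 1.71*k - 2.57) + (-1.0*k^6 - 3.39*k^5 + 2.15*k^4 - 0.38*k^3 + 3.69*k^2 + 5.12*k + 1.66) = -1.0*k^6 - 3.39*k^5 + 2.15*k^4 - 0.38*k^3 + 2.39*k^2 + 6.83*k - 0.91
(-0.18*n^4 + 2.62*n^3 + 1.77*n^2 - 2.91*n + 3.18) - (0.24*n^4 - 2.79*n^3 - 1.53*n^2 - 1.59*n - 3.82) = -0.42*n^4 + 5.41*n^3 + 3.3*n^2 - 1.32*n + 7.0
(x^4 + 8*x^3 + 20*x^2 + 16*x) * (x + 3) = x^5 + 11*x^4 + 44*x^3 + 76*x^2 + 48*x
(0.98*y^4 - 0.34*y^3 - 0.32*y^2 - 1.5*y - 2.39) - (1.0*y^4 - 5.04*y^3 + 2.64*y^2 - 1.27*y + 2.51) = -0.02*y^4 + 4.7*y^3 - 2.96*y^2 - 0.23*y - 4.9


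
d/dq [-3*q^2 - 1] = -6*q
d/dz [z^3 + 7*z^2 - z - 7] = 3*z^2 + 14*z - 1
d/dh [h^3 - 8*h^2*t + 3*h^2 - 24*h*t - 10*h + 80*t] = 3*h^2 - 16*h*t + 6*h - 24*t - 10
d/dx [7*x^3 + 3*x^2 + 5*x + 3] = 21*x^2 + 6*x + 5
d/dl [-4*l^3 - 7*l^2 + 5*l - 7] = -12*l^2 - 14*l + 5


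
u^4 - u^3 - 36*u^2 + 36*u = u*(u - 6)*(u - 1)*(u + 6)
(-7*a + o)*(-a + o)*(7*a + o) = 49*a^3 - 49*a^2*o - a*o^2 + o^3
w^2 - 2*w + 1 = (w - 1)^2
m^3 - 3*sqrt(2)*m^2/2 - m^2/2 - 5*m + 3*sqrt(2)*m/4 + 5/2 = (m - 1/2)*(m - 5*sqrt(2)/2)*(m + sqrt(2))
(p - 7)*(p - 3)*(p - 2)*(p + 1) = p^4 - 11*p^3 + 29*p^2 - p - 42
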